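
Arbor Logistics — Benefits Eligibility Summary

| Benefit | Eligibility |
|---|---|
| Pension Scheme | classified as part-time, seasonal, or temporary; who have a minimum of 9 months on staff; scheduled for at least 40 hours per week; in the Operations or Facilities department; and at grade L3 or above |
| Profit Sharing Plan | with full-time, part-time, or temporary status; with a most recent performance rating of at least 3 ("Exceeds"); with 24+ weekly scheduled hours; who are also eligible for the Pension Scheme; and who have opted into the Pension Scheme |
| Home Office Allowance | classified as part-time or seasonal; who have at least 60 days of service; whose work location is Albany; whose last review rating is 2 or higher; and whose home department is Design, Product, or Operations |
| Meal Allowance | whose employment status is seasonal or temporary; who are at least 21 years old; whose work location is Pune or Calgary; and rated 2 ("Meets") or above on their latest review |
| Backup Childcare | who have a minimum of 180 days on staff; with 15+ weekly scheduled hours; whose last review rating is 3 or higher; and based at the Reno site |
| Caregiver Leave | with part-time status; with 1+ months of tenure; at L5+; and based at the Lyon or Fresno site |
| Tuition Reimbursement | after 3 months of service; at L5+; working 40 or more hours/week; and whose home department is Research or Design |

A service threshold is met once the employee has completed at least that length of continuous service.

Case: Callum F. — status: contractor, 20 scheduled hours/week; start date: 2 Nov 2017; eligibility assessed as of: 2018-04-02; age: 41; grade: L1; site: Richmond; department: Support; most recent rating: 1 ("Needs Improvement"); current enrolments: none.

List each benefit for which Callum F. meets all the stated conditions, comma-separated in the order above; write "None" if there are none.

None

Service from 2 Nov 2017 to 2018-04-02: 151 days.
Pension Scheme — status contractor ✗ (requires part-time, seasonal, or temporary) → not eligible.
Profit Sharing Plan — status contractor ✗ (requires full-time, part-time, or temporary) → not eligible.
Home Office Allowance — status contractor ✗ (requires part-time or seasonal) → not eligible.
Meal Allowance — status contractor ✗ (requires seasonal or temporary) → not eligible.
Backup Childcare — service 151 days < 180 days ✗ → not eligible.
Caregiver Leave — status contractor ✗ (requires part-time) → not eligible.
Tuition Reimbursement — service 151 days ≥ 3 months (≈90 days) ✓; grade L1 < L5 ✗ → not eligible.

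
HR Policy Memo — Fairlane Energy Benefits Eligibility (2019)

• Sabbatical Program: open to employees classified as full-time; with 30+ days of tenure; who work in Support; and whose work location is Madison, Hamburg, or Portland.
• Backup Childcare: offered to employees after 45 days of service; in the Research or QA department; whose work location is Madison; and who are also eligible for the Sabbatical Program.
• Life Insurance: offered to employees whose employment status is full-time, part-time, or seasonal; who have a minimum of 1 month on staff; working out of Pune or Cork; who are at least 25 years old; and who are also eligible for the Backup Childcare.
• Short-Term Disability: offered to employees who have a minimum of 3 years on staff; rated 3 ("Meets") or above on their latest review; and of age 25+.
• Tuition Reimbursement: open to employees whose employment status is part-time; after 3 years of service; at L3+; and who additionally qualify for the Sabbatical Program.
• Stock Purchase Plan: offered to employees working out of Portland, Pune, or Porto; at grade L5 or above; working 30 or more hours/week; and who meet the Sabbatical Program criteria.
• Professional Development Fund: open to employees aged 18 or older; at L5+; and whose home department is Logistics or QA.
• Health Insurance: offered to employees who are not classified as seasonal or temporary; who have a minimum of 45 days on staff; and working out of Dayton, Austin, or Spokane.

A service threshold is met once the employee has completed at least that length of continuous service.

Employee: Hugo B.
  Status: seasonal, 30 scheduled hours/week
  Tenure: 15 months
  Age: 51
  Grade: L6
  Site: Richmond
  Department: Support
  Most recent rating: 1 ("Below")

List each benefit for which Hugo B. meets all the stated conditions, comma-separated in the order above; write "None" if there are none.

None

Sabbatical Program — status seasonal ✗ (requires full-time) → not eligible.
Backup Childcare — service 15 months ≥ 45 days ✓; dept Support ✗ → not eligible.
Life Insurance — status seasonal ✓; service 15 months ≥ 1 month ✓; site Richmond ✗ (not Pune or Cork) → not eligible.
Short-Term Disability — service 15 months < 3 years (≈1095 days) ✗ → not eligible.
Tuition Reimbursement — status seasonal ✗ (requires part-time) → not eligible.
Stock Purchase Plan — site Richmond ✗ (not Portland, Pune, or Porto) → not eligible.
Professional Development Fund — age 51 ≥ 18 ✓; grade L6 ≥ L5 ✓; dept Support ✗ → not eligible.
Health Insurance — status seasonal ✗ (excluded) → not eligible.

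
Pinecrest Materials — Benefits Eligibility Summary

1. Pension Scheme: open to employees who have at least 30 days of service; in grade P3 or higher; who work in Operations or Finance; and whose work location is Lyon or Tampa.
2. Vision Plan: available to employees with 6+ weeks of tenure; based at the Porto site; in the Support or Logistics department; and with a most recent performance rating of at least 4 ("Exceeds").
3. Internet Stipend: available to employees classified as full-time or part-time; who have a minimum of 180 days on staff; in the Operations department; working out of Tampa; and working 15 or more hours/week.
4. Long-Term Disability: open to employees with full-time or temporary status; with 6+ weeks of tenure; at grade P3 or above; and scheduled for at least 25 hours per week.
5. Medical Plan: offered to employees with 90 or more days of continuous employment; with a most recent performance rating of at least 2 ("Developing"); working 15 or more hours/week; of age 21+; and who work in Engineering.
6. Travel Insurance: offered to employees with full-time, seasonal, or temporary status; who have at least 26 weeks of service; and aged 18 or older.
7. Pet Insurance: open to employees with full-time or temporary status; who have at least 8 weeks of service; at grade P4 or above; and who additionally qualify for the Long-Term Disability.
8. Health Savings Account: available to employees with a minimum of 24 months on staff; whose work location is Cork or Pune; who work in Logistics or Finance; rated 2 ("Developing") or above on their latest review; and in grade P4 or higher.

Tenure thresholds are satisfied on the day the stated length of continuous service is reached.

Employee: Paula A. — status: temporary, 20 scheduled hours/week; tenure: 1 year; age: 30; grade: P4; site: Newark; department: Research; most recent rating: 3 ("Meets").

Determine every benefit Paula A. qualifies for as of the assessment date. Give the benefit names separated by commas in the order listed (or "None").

Pension Scheme — service 1 year ≥ 30 days ✓; grade P4 ≥ P3 ✓; dept Research ✗ → not eligible.
Vision Plan — service 1 year ≥ 6 weeks (≈42 days) ✓; site Newark ✗ (not Porto) → not eligible.
Internet Stipend — status temporary ✗ (requires full-time or part-time) → not eligible.
Long-Term Disability — status temporary ✓; service 1 year ≥ 6 weeks (≈42 days) ✓; grade P4 ≥ P3 ✓; 20 hrs/wk < 25 ✗ → not eligible.
Medical Plan — service 1 year ≥ 90 days ✓; rating 3 ≥ 2 ✓; 20 hrs/wk ≥ 15 ✓; age 30 ≥ 21 ✓; dept Research ✗ → not eligible.
Travel Insurance — status temporary ✓; service 1 year ≥ 26 weeks (≈182 days) ✓; age 30 ≥ 18 ✓ → eligible.
Pet Insurance — status temporary ✓; service 1 year ≥ 8 weeks (≈56 days) ✓; grade P4 ≥ P4 ✓; not eligible for Long-Term Disability ✗ → not eligible.
Health Savings Account — service 1 year < 24 months (≈720 days) ✗ → not eligible.

Travel Insurance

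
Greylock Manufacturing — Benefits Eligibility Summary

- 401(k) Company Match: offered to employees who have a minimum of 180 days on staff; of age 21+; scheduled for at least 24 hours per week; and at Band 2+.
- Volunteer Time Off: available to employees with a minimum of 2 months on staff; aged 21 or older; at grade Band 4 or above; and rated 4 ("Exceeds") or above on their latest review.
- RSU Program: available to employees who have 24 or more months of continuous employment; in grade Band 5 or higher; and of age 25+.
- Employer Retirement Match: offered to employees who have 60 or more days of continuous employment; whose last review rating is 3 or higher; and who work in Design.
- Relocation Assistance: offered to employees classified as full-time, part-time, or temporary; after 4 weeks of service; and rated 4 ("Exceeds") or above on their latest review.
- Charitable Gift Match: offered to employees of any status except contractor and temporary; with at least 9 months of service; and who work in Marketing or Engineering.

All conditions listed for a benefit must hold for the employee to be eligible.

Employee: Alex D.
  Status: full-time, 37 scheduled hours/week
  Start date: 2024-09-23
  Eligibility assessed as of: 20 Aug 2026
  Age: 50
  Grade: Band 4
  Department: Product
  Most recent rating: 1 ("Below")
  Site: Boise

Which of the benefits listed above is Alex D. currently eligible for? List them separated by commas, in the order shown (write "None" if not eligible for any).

401(k) Company Match

Service from 2024-09-23 to 20 Aug 2026: 696 days.
401(k) Company Match — service 696 days ≥ 180 days ✓; age 50 ≥ 21 ✓; 37 hrs/wk ≥ 24 ✓; grade Band 4 ≥ Band 2 ✓ → eligible.
Volunteer Time Off — service 696 days ≥ 2 months (≈60 days) ✓; age 50 ≥ 21 ✓; grade Band 4 ≥ Band 4 ✓; rating 1 < 4 ✗ → not eligible.
RSU Program — service 696 days < 24 months (≈720 days) ✗ → not eligible.
Employer Retirement Match — service 696 days ≥ 60 days ✓; rating 1 < 3 ✗ → not eligible.
Relocation Assistance — status full-time ✓; service 696 days ≥ 4 weeks (≈28 days) ✓; rating 1 < 4 ✗ → not eligible.
Charitable Gift Match — status full-time ✓ (not excluded); service 696 days ≥ 9 months (≈270 days) ✓; dept Product ✗ → not eligible.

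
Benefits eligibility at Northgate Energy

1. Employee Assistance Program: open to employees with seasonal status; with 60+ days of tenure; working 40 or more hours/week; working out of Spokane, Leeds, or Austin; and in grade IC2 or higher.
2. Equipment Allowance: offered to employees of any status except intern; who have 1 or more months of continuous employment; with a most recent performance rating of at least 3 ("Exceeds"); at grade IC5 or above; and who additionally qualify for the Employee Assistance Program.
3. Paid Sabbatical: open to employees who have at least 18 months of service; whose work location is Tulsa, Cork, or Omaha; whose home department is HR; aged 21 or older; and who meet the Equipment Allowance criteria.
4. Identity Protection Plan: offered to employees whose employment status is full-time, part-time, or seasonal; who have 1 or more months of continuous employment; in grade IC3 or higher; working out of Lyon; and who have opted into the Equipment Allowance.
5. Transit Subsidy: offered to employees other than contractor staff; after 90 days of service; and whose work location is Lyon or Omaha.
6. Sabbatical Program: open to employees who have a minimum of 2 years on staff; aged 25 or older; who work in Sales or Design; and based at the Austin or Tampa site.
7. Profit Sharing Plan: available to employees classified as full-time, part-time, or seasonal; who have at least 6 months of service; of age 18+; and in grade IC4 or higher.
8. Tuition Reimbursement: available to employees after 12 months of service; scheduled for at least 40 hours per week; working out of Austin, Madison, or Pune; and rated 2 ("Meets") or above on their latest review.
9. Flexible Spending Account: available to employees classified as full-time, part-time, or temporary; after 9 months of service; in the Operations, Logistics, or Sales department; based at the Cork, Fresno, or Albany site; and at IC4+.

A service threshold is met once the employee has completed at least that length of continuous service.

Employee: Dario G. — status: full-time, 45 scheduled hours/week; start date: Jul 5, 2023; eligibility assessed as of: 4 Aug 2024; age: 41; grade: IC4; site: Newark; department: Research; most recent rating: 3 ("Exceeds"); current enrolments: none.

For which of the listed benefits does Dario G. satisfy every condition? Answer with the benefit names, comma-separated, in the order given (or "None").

Profit Sharing Plan

Service from Jul 5, 2023 to 4 Aug 2024: 396 days.
Employee Assistance Program — status full-time ✗ (requires seasonal) → not eligible.
Equipment Allowance — status full-time ✓ (not excluded); service 396 days ≥ 1 month (≈30 days) ✓; rating 3 ≥ 3 ✓; grade IC4 < IC5 ✗ → not eligible.
Paid Sabbatical — service 396 days < 18 months (≈540 days) ✗ → not eligible.
Identity Protection Plan — status full-time ✓; service 396 days ≥ 1 month (≈30 days) ✓; grade IC4 ≥ IC3 ✓; site Newark ✗ (not Lyon) → not eligible.
Transit Subsidy — status full-time ✓ (not excluded); service 396 days ≥ 90 days ✓; site Newark ✗ (not Lyon or Omaha) → not eligible.
Sabbatical Program — service 396 days < 2 years (≈730 days) ✗ → not eligible.
Profit Sharing Plan — status full-time ✓; service 396 days ≥ 6 months (≈180 days) ✓; age 41 ≥ 18 ✓; grade IC4 ≥ IC4 ✓ → eligible.
Tuition Reimbursement — service 396 days ≥ 12 months (≈360 days) ✓; 45 hrs/wk ≥ 40 ✓; site Newark ✗ (not Austin, Madison, or Pune) → not eligible.
Flexible Spending Account — status full-time ✓; service 396 days ≥ 9 months (≈270 days) ✓; dept Research ✗ → not eligible.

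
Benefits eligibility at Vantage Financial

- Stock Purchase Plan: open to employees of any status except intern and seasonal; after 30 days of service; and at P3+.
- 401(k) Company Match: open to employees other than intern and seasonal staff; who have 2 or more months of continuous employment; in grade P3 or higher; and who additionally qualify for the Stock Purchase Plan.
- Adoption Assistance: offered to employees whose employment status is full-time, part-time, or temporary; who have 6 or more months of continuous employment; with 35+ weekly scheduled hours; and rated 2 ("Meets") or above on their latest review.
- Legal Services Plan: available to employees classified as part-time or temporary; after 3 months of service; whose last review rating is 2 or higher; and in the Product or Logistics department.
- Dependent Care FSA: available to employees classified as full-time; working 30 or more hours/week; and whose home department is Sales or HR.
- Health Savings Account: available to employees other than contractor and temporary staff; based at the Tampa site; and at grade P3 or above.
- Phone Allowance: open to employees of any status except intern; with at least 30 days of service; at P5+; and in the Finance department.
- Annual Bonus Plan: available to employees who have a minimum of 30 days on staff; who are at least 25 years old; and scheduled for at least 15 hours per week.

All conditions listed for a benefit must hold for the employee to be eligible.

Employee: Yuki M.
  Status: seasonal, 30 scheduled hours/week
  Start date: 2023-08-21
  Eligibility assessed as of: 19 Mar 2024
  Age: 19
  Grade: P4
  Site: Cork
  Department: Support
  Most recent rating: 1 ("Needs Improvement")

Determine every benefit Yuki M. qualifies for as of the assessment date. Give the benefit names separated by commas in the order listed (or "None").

Service from 2023-08-21 to 19 Mar 2024: 211 days.
Stock Purchase Plan — status seasonal ✗ (excluded) → not eligible.
401(k) Company Match — status seasonal ✗ (excluded) → not eligible.
Adoption Assistance — status seasonal ✗ (requires full-time, part-time, or temporary) → not eligible.
Legal Services Plan — status seasonal ✗ (requires part-time or temporary) → not eligible.
Dependent Care FSA — status seasonal ✗ (requires full-time) → not eligible.
Health Savings Account — status seasonal ✓ (not excluded); site Cork ✗ (not Tampa) → not eligible.
Phone Allowance — status seasonal ✓ (not excluded); service 211 days ≥ 30 days ✓; grade P4 < P5 ✗ → not eligible.
Annual Bonus Plan — service 211 days ≥ 30 days ✓; age 19 < 25 ✗ → not eligible.

None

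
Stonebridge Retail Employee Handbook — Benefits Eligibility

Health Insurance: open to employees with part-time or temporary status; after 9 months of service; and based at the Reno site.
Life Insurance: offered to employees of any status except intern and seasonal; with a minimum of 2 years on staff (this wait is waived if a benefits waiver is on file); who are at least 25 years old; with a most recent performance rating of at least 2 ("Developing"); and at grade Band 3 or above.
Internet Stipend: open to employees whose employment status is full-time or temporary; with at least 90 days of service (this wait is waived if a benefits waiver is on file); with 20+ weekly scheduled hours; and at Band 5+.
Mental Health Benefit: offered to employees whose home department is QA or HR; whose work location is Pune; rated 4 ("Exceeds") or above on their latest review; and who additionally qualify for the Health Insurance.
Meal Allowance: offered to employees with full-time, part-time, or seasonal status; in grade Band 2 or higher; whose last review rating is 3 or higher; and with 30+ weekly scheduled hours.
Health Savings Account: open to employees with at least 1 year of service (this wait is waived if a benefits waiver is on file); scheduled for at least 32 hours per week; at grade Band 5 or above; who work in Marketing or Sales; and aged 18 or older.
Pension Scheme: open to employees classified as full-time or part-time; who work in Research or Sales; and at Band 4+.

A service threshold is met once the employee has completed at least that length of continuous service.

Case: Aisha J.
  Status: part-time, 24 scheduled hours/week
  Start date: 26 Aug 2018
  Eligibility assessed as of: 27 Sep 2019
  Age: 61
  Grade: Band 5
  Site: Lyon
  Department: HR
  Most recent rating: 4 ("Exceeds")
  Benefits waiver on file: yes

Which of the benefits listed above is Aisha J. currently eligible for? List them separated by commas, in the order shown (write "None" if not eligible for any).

Service from 26 Aug 2018 to 27 Sep 2019: 397 days.
Health Insurance — status part-time ✓; service 397 days ≥ 9 months (≈270 days) ✓; site Lyon ✗ (not Reno) → not eligible.
Life Insurance — status part-time ✓ (not excluded); benefits waiver on file ✓; age 61 ≥ 25 ✓; rating 4 ≥ 2 ✓; grade Band 5 ≥ Band 3 ✓ → eligible.
Internet Stipend — status part-time ✗ (requires full-time or temporary) → not eligible.
Mental Health Benefit — dept HR ✓; site Lyon ✗ (not Pune) → not eligible.
Meal Allowance — status part-time ✓; grade Band 5 ≥ Band 2 ✓; rating 4 ≥ 3 ✓; 24 hrs/wk < 30 ✗ → not eligible.
Health Savings Account — benefits waiver on file ✓; 24 hrs/wk < 32 ✗ → not eligible.
Pension Scheme — status part-time ✓; dept HR ✗ → not eligible.

Life Insurance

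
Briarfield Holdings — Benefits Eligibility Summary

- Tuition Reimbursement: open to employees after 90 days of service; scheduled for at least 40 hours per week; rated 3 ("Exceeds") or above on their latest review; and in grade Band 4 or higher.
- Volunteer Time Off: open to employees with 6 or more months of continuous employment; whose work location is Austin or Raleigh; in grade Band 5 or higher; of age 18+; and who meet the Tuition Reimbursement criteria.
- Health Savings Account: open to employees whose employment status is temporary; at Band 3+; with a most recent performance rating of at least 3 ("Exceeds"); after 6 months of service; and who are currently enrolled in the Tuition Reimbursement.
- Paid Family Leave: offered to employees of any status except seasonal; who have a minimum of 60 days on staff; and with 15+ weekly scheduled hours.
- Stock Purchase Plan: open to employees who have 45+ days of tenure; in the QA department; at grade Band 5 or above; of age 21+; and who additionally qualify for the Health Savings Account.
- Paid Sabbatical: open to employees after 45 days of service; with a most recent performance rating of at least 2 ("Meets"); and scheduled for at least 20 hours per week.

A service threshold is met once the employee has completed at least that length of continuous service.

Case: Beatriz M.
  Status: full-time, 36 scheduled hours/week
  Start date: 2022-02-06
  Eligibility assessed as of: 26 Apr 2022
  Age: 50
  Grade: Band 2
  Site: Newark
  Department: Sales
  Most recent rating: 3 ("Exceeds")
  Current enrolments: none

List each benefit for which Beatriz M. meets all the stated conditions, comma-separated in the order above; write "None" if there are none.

Service from 2022-02-06 to 26 Apr 2022: 79 days.
Tuition Reimbursement — service 79 days < 90 days ✗ → not eligible.
Volunteer Time Off — service 79 days < 6 months (≈180 days) ✗ → not eligible.
Health Savings Account — status full-time ✗ (requires temporary) → not eligible.
Paid Family Leave — status full-time ✓ (not excluded); service 79 days ≥ 60 days ✓; 36 hrs/wk ≥ 15 ✓ → eligible.
Stock Purchase Plan — service 79 days ≥ 45 days ✓; dept Sales ✗ → not eligible.
Paid Sabbatical — service 79 days ≥ 45 days ✓; rating 3 ≥ 2 ✓; 36 hrs/wk ≥ 20 ✓ → eligible.

Paid Family Leave, Paid Sabbatical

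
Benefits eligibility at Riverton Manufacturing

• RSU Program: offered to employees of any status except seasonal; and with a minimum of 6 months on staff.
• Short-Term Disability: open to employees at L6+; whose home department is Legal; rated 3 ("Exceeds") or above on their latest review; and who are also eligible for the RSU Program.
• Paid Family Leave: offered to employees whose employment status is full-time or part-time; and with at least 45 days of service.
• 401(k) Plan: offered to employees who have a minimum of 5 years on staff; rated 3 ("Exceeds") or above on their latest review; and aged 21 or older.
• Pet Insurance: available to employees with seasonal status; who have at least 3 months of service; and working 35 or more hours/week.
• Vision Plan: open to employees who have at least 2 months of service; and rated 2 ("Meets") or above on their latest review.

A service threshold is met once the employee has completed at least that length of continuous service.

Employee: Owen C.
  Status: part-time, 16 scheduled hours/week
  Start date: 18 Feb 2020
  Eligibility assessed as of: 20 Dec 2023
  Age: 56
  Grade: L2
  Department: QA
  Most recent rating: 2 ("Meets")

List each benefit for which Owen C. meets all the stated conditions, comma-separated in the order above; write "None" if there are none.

RSU Program, Paid Family Leave, Vision Plan

Service from 18 Feb 2020 to 20 Dec 2023: 1401 days.
RSU Program — status part-time ✓ (not excluded); service 1401 days ≥ 6 months (≈180 days) ✓ → eligible.
Short-Term Disability — grade L2 < L6 ✗ → not eligible.
Paid Family Leave — status part-time ✓; service 1401 days ≥ 45 days ✓ → eligible.
401(k) Plan — service 1401 days < 5 years (≈1825 days) ✗ → not eligible.
Pet Insurance — status part-time ✗ (requires seasonal) → not eligible.
Vision Plan — service 1401 days ≥ 2 months (≈60 days) ✓; rating 2 ≥ 2 ✓ → eligible.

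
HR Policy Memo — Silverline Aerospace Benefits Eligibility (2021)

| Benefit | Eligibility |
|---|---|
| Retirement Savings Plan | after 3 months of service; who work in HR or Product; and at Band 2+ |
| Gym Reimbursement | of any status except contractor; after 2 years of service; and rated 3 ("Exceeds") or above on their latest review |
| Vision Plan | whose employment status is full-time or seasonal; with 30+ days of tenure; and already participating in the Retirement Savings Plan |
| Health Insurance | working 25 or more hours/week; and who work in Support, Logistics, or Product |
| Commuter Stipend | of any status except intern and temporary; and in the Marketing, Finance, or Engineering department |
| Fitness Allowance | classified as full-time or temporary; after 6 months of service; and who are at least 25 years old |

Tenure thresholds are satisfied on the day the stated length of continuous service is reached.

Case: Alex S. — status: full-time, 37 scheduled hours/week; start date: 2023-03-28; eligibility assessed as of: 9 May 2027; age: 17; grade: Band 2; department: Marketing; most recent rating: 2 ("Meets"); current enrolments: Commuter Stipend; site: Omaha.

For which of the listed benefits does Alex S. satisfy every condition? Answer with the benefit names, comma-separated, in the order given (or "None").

Service from 2023-03-28 to 9 May 2027: 1503 days.
Retirement Savings Plan — service 1503 days ≥ 3 months (≈90 days) ✓; dept Marketing ✗ → not eligible.
Gym Reimbursement — status full-time ✓ (not excluded); service 1503 days ≥ 2 years (≈730 days) ✓; rating 2 < 3 ✗ → not eligible.
Vision Plan — status full-time ✓; service 1503 days ≥ 30 days ✓; not enrolled in Retirement Savings Plan ✗ → not eligible.
Health Insurance — 37 hrs/wk ≥ 25 ✓; dept Marketing ✗ → not eligible.
Commuter Stipend — status full-time ✓ (not excluded); dept Marketing ✓ → eligible.
Fitness Allowance — status full-time ✓; service 1503 days ≥ 6 months (≈180 days) ✓; age 17 < 25 ✗ → not eligible.

Commuter Stipend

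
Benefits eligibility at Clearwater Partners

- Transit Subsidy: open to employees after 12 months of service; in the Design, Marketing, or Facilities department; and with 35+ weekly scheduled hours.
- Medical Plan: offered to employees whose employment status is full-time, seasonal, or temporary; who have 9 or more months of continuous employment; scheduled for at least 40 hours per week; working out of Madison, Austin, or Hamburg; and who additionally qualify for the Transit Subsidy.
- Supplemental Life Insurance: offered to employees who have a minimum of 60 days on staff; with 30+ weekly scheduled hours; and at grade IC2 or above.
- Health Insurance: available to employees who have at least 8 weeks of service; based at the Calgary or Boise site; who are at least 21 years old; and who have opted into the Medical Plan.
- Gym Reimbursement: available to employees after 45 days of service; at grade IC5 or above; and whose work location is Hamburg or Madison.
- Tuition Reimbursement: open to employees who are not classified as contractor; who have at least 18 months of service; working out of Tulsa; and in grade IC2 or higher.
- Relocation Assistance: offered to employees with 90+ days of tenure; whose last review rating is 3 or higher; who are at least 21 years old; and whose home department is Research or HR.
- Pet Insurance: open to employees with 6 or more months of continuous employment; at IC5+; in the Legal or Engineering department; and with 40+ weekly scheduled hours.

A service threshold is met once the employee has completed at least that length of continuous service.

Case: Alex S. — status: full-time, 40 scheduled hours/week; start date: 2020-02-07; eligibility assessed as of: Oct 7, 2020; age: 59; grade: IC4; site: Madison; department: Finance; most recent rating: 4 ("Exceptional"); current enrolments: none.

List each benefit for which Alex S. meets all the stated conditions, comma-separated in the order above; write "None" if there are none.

Service from 2020-02-07 to Oct 7, 2020: 243 days.
Transit Subsidy — service 243 days < 12 months (≈360 days) ✗ → not eligible.
Medical Plan — status full-time ✓; service 243 days < 9 months (≈270 days) ✗ → not eligible.
Supplemental Life Insurance — service 243 days ≥ 60 days ✓; 40 hrs/wk ≥ 30 ✓; grade IC4 ≥ IC2 ✓ → eligible.
Health Insurance — service 243 days ≥ 8 weeks (≈56 days) ✓; site Madison ✗ (not Calgary or Boise) → not eligible.
Gym Reimbursement — service 243 days ≥ 45 days ✓; grade IC4 < IC5 ✗ → not eligible.
Tuition Reimbursement — status full-time ✓ (not excluded); service 243 days < 18 months (≈540 days) ✗ → not eligible.
Relocation Assistance — service 243 days ≥ 90 days ✓; rating 4 ≥ 3 ✓; age 59 ≥ 21 ✓; dept Finance ✗ → not eligible.
Pet Insurance — service 243 days ≥ 6 months (≈180 days) ✓; grade IC4 < IC5 ✗ → not eligible.

Supplemental Life Insurance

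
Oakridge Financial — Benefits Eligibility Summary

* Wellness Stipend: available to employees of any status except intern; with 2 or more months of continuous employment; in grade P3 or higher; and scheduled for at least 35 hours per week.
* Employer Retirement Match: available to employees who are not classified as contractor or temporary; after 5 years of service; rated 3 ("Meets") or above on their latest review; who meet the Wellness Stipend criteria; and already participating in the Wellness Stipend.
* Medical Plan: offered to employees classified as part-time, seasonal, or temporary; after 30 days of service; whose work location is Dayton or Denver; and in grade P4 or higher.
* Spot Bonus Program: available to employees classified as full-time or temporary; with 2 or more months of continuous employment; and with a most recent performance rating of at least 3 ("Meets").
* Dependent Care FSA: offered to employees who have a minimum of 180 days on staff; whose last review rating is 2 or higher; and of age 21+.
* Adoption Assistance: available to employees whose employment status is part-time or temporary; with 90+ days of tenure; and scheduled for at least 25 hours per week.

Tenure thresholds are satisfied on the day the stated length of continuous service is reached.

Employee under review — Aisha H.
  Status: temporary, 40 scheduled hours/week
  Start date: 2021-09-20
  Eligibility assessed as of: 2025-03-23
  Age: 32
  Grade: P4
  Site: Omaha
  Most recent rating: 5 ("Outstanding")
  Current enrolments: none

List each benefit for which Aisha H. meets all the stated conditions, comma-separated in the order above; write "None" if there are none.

Service from 2021-09-20 to 2025-03-23: 1280 days.
Wellness Stipend — status temporary ✓ (not excluded); service 1280 days ≥ 2 months (≈60 days) ✓; grade P4 ≥ P3 ✓; 40 hrs/wk ≥ 35 ✓ → eligible.
Employer Retirement Match — status temporary ✗ (excluded) → not eligible.
Medical Plan — status temporary ✓; service 1280 days ≥ 30 days ✓; site Omaha ✗ (not Dayton or Denver) → not eligible.
Spot Bonus Program — status temporary ✓; service 1280 days ≥ 2 months (≈60 days) ✓; rating 5 ≥ 3 ✓ → eligible.
Dependent Care FSA — service 1280 days ≥ 180 days ✓; rating 5 ≥ 2 ✓; age 32 ≥ 21 ✓ → eligible.
Adoption Assistance — status temporary ✓; service 1280 days ≥ 90 days ✓; 40 hrs/wk ≥ 25 ✓ → eligible.

Wellness Stipend, Spot Bonus Program, Dependent Care FSA, Adoption Assistance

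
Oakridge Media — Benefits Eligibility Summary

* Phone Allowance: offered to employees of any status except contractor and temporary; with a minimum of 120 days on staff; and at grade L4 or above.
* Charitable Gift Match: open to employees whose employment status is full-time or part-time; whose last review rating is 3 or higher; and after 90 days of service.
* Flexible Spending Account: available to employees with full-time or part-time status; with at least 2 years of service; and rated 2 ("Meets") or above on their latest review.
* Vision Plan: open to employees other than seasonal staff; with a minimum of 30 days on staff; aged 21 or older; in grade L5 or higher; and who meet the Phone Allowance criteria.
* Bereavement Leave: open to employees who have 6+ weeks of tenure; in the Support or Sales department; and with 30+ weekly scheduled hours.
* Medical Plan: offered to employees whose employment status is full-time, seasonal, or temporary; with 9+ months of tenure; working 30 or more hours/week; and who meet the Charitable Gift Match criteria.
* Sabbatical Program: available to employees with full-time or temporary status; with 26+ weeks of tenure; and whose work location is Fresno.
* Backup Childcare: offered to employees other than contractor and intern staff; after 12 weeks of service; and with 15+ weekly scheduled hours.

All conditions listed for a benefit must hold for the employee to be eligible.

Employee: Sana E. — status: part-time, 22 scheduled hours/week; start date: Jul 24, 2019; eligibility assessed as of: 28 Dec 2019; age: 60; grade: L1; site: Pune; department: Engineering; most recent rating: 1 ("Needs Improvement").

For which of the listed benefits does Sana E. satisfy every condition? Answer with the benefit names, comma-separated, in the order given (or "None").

Backup Childcare

Service from Jul 24, 2019 to 28 Dec 2019: 157 days.
Phone Allowance — status part-time ✓ (not excluded); service 157 days ≥ 120 days ✓; grade L1 < L4 ✗ → not eligible.
Charitable Gift Match — status part-time ✓; rating 1 < 3 ✗ → not eligible.
Flexible Spending Account — status part-time ✓; service 157 days < 2 years (≈730 days) ✗ → not eligible.
Vision Plan — status part-time ✓ (not excluded); service 157 days ≥ 30 days ✓; age 60 ≥ 21 ✓; grade L1 < L5 ✗ → not eligible.
Bereavement Leave — service 157 days ≥ 6 weeks (≈42 days) ✓; dept Engineering ✗ → not eligible.
Medical Plan — status part-time ✗ (requires full-time, seasonal, or temporary) → not eligible.
Sabbatical Program — status part-time ✗ (requires full-time or temporary) → not eligible.
Backup Childcare — status part-time ✓ (not excluded); service 157 days ≥ 12 weeks (≈84 days) ✓; 22 hrs/wk ≥ 15 ✓ → eligible.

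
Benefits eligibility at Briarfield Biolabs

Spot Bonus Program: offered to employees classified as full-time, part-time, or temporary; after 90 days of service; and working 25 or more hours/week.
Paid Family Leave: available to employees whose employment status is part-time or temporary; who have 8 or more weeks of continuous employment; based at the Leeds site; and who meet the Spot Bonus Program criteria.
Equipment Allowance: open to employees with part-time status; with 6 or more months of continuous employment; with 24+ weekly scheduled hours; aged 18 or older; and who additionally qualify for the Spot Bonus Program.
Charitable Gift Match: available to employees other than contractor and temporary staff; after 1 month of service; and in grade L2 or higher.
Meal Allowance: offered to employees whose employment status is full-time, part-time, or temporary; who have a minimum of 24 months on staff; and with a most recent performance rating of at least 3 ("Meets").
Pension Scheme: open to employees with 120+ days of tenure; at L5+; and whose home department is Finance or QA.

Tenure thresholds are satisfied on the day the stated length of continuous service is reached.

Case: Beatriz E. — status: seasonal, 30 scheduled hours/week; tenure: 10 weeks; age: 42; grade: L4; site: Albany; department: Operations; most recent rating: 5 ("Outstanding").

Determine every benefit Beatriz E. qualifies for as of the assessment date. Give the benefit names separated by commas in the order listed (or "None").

Spot Bonus Program — status seasonal ✗ (requires full-time, part-time, or temporary) → not eligible.
Paid Family Leave — status seasonal ✗ (requires part-time or temporary) → not eligible.
Equipment Allowance — status seasonal ✗ (requires part-time) → not eligible.
Charitable Gift Match — status seasonal ✓ (not excluded); service 10 weeks ≥ 1 month (≈30 days) ✓; grade L4 ≥ L2 ✓ → eligible.
Meal Allowance — status seasonal ✗ (requires full-time, part-time, or temporary) → not eligible.
Pension Scheme — service 10 weeks < 120 days ✗ → not eligible.

Charitable Gift Match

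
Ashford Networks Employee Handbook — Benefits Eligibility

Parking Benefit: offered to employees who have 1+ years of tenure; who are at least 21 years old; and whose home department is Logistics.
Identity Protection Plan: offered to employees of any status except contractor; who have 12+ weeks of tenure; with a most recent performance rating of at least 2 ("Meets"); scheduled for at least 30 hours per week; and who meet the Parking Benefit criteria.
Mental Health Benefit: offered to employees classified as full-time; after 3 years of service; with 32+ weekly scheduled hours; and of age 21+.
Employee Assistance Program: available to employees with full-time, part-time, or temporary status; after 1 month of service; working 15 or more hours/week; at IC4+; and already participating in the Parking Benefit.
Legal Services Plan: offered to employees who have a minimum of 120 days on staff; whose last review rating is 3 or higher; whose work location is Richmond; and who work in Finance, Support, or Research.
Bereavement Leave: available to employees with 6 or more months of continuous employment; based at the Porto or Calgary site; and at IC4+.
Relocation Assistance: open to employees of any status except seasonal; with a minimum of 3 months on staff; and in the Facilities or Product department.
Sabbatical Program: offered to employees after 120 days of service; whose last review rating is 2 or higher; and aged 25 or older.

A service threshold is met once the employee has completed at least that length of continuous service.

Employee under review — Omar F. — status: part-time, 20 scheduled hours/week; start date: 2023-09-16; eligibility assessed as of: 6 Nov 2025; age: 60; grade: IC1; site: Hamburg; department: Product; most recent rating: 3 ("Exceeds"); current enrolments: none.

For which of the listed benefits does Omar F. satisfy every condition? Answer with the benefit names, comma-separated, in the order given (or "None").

Service from 2023-09-16 to 6 Nov 2025: 782 days.
Parking Benefit — service 782 days ≥ 1 year (≈365 days) ✓; age 60 ≥ 21 ✓; dept Product ✗ → not eligible.
Identity Protection Plan — status part-time ✓ (not excluded); service 782 days ≥ 12 weeks (≈84 days) ✓; rating 3 ≥ 2 ✓; 20 hrs/wk < 30 ✗ → not eligible.
Mental Health Benefit — status part-time ✗ (requires full-time) → not eligible.
Employee Assistance Program — status part-time ✓; service 782 days ≥ 1 month (≈30 days) ✓; 20 hrs/wk ≥ 15 ✓; grade IC1 < IC4 ✗ → not eligible.
Legal Services Plan — service 782 days ≥ 120 days ✓; rating 3 ≥ 3 ✓; site Hamburg ✗ (not Richmond) → not eligible.
Bereavement Leave — service 782 days ≥ 6 months (≈180 days) ✓; site Hamburg ✗ (not Porto or Calgary) → not eligible.
Relocation Assistance — status part-time ✓ (not excluded); service 782 days ≥ 3 months (≈90 days) ✓; dept Product ✓ → eligible.
Sabbatical Program — service 782 days ≥ 120 days ✓; rating 3 ≥ 2 ✓; age 60 ≥ 25 ✓ → eligible.

Relocation Assistance, Sabbatical Program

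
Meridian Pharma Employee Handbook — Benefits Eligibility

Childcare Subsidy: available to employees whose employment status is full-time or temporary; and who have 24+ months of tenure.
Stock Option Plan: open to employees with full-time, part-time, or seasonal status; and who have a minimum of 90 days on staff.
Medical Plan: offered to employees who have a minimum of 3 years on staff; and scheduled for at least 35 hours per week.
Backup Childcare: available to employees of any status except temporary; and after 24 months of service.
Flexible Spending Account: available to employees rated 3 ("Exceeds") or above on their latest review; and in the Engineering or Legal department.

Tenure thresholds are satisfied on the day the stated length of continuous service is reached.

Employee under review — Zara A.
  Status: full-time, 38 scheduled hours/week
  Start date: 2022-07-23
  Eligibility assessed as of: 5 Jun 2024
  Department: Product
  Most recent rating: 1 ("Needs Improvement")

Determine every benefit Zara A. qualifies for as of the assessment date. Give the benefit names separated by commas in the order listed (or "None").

Service from 2022-07-23 to 5 Jun 2024: 683 days.
Childcare Subsidy — status full-time ✓; service 683 days < 24 months (≈720 days) ✗ → not eligible.
Stock Option Plan — status full-time ✓; service 683 days ≥ 90 days ✓ → eligible.
Medical Plan — service 683 days < 3 years (≈1095 days) ✗ → not eligible.
Backup Childcare — status full-time ✓ (not excluded); service 683 days < 24 months (≈720 days) ✗ → not eligible.
Flexible Spending Account — rating 1 < 3 ✗ → not eligible.

Stock Option Plan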